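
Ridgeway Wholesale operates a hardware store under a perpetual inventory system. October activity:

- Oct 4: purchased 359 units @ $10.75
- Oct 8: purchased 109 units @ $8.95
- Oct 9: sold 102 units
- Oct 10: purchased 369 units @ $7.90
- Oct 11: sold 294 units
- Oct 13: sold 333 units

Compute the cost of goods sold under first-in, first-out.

Oct 9, 102 sold [FIFO — oldest first]: 102 @ $10.75 = $1,096.50
Oct 11, 294 sold [FIFO — oldest first]: 257 @ $10.75 + 37 @ $8.95 = $3,093.90
Oct 13, 333 sold [FIFO — oldest first]: 72 @ $8.95 + 261 @ $7.90 = $2,706.30
Total COGS = $1,096.50 + $3,093.90 + $2,706.30 = $6,896.70
Ending inventory: 108 @ $7.90 = $853.20
Check: goods available $7,749.90 = COGS $6,896.70 + ending $853.20

COGS = $6,896.70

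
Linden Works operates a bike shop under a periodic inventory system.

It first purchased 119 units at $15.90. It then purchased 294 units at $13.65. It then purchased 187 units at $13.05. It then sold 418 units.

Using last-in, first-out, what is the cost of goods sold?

Sale 1 (418) [LIFO — newest first]: 187 @ $13.05 + 231 @ $13.65 = $5,593.50
Ending inventory: 119 @ $15.90 + 63 @ $13.65 = $2,752.05

COGS = $5,593.50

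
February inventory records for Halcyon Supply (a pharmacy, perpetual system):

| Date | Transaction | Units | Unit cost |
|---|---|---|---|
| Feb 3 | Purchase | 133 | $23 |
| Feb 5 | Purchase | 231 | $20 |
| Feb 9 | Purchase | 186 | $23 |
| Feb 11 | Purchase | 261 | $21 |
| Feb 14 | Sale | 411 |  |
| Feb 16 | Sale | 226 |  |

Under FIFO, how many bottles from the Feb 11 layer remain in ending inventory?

174

Feb 14, 411 sold [FIFO — oldest first]: 133 @ $23 + 231 @ $20 + 47 @ $23 = $8,760
Feb 16, 226 sold [FIFO — oldest first]: 139 @ $23 + 87 @ $21 = $5,024
Total COGS = $8,760 + $5,024 = $13,784
Ending inventory: 174 @ $21 = $3,654
Check: goods available $17,438 = COGS $13,784 + ending $3,654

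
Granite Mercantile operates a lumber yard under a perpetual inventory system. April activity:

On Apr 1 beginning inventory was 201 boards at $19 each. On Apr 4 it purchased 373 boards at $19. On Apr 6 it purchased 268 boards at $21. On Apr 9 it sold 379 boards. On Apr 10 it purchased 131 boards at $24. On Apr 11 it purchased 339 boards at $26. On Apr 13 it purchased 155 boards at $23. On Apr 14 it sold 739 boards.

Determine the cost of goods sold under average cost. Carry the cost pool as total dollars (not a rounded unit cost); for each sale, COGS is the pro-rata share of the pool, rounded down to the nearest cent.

After Apr 1: 201 on hand, pool $3,819.00 (≈ $19.0000 each)
After Apr 4: 574 on hand, pool $10,906.00 (≈ $19.0000 each)
After Apr 6: 842 on hand, pool $16,534.00 (≈ $19.6366 each)
Apr 9, sell 379: 379/842 × $16,534.00 → $7,442.26
After Apr 10: 594 on hand, pool $12,235.74 (≈ $20.5989 each)
After Apr 11: 933 on hand, pool $21,049.74 (≈ $22.5614 each)
After Apr 13: 1088 on hand, pool $24,614.74 (≈ $22.6238 each)
Apr 14, sell 739: 739/1088 × $24,614.74 → $16,719.01
Total COGS = $7,442.26 + $16,719.01 = $24,161.27
Ending inventory (cost pool remaining) = $7,895.73
Check: goods available $32,057.00 = COGS $24,161.27 + ending $7,895.73

COGS = $24,161.27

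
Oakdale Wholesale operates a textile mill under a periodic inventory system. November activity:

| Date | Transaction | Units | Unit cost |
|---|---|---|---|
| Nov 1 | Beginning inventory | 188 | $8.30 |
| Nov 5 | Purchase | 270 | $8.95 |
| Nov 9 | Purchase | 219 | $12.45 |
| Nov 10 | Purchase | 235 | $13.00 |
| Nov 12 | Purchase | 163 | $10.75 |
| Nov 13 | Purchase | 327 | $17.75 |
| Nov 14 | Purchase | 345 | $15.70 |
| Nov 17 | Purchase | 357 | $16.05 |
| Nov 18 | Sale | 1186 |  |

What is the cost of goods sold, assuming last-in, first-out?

COGS = $18,638.35

Nov 18, 1186 sold [LIFO — newest first]: 357 @ $16.05 + 345 @ $15.70 + 327 @ $17.75 + 157 @ $10.75 = $18,638.35
Ending inventory: 188 @ $8.30 + 270 @ $8.95 + 219 @ $12.45 + 235 @ $13.00 + 6 @ $10.75 = $9,822.95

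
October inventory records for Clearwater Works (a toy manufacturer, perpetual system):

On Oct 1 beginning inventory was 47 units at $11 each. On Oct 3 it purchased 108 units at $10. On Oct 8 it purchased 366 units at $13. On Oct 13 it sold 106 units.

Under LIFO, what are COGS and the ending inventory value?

Oct 13, 106 sold [LIFO — newest first]: 106 @ $13 = $1,378
Ending inventory: 47 @ $11 + 108 @ $10 + 260 @ $13 = $4,977

COGS = $1,378; ending inventory = $4,977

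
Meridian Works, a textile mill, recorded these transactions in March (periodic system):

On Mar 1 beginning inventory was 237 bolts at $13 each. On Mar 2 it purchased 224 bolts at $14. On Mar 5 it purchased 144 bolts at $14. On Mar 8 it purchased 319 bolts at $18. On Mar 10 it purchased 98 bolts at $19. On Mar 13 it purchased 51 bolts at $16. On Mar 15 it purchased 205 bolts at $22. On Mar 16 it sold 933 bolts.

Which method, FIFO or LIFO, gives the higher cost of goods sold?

LIFO

FIFO COGS: 237 @ $13 + 224 @ $14 + 144 @ $14 + 319 @ $18 + 9 @ $19 = $14,146
LIFO COGS: 205 @ $22 + 51 @ $16 + 98 @ $19 + 319 @ $18 + 144 @ $14 + 116 @ $14 = $16,570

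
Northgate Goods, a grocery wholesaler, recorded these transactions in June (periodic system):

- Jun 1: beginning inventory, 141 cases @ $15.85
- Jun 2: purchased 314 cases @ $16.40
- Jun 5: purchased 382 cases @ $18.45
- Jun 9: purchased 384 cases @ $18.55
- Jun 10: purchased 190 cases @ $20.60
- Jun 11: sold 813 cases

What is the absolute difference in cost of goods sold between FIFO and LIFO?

FIFO COGS: 141 @ $15.85 + 314 @ $16.40 + 358 @ $18.45 = $13,989.55
LIFO COGS: 190 @ $20.60 + 384 @ $18.55 + 239 @ $18.45 = $15,446.75
Difference = |$13,989.55 − $15,446.75| = $1,457.20

$1,457.20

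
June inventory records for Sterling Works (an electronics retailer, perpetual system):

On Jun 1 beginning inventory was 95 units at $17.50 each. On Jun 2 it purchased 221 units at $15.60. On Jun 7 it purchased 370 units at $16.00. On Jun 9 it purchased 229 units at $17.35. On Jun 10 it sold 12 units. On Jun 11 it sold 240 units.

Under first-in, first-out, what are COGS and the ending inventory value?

COGS = $4,111.70; ending inventory = $10,891.55

Jun 10, 12 sold [FIFO — oldest first]: 12 @ $17.50 = $210.00
Jun 11, 240 sold [FIFO — oldest first]: 83 @ $17.50 + 157 @ $15.60 = $3,901.70
Total COGS = $210.00 + $3,901.70 = $4,111.70
Ending inventory: 64 @ $15.60 + 370 @ $16.00 + 229 @ $17.35 = $10,891.55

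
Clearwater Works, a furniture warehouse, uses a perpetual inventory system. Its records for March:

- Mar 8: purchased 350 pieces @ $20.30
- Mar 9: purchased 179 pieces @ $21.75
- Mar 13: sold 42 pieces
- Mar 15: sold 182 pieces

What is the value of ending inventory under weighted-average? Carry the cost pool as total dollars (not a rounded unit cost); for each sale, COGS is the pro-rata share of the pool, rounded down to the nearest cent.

Ending inventory = $6,341.16

After Mar 8: 350 on hand, pool $7,105.00 (≈ $20.3000 each)
After Mar 9: 529 on hand, pool $10,998.25 (≈ $20.7906 each)
Mar 13, sell 42: 42/529 × $10,998.25 → $873.20
Mar 15, sell 182: 182/487 × $10,125.05 → $3,783.89
Total COGS = $873.20 + $3,783.89 = $4,657.09
Ending inventory (cost pool remaining) = $6,341.16
Check: goods available $10,998.25 = COGS $4,657.09 + ending $6,341.16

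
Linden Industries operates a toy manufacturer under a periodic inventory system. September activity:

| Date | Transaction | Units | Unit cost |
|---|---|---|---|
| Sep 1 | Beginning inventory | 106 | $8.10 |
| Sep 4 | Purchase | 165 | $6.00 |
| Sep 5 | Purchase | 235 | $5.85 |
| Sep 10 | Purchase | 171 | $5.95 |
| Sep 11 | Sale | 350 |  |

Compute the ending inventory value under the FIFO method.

Ending inventory = $1,930.05

Sep 11, 350 sold [FIFO — oldest first]: 106 @ $8.10 + 165 @ $6.00 + 79 @ $5.85 = $2,310.75
Ending inventory: 156 @ $5.85 + 171 @ $5.95 = $1,930.05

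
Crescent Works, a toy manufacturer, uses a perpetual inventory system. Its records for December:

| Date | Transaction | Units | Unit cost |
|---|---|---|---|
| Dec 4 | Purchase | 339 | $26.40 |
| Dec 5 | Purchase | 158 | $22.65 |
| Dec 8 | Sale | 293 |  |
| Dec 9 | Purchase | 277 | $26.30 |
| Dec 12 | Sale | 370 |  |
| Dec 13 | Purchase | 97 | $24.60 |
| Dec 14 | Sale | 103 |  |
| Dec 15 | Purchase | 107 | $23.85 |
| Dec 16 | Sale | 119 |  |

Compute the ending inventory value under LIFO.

Dec 8, 293 sold [LIFO — newest first]: 158 @ $22.65 + 135 @ $26.40 = $7,142.70
Dec 12, 370 sold [LIFO — newest first]: 277 @ $26.30 + 93 @ $26.40 = $9,740.30
Dec 14, 103 sold [LIFO — newest first]: 97 @ $24.60 + 6 @ $26.40 = $2,544.60
Dec 16, 119 sold [LIFO — newest first]: 107 @ $23.85 + 12 @ $26.40 = $2,868.75
Total COGS = $7,142.70 + $9,740.30 + $2,544.60 + $2,868.75 = $22,296.35
Ending inventory: 93 @ $26.40 = $2,455.20

Ending inventory = $2,455.20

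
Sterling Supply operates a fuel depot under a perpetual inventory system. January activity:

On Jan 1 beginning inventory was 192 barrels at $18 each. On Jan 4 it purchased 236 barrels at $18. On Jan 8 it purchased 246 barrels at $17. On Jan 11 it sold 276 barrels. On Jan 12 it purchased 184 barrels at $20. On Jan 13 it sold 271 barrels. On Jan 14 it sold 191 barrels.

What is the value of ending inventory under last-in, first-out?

Jan 11, 276 sold [LIFO — newest first]: 246 @ $17 + 30 @ $18 = $4,722
Jan 13, 271 sold [LIFO — newest first]: 184 @ $20 + 87 @ $18 = $5,246
Jan 14, 191 sold [LIFO — newest first]: 119 @ $18 + 72 @ $18 = $3,438
Total COGS = $4,722 + $5,246 + $3,438 = $13,406
Ending inventory: 120 @ $18 = $2,160
Check: goods available $15,566 = COGS $13,406 + ending $2,160

Ending inventory = $2,160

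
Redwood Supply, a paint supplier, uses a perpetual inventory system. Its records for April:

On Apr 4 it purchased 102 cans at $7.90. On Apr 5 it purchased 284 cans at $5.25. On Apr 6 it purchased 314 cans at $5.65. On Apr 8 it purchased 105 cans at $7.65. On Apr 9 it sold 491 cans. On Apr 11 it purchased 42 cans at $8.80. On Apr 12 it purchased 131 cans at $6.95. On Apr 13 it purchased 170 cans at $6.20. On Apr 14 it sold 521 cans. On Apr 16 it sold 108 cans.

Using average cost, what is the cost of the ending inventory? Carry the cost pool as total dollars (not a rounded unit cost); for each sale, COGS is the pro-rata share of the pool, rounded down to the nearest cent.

After Apr 4: 102 on hand, pool $805.80 (≈ $7.9000 each)
After Apr 5: 386 on hand, pool $2,296.80 (≈ $5.9503 each)
After Apr 6: 700 on hand, pool $4,070.90 (≈ $5.8156 each)
After Apr 8: 805 on hand, pool $4,874.15 (≈ $6.0548 each)
Apr 9, sell 491: 491/805 × $4,874.15 → $2,972.92
After Apr 11: 356 on hand, pool $2,270.83 (≈ $6.3787 each)
After Apr 12: 487 on hand, pool $3,181.28 (≈ $6.5324 each)
After Apr 13: 657 on hand, pool $4,235.28 (≈ $6.4464 each)
Apr 14, sell 521: 521/657 × $4,235.28 → $3,358.57
Apr 16, sell 108: 108/136 × $876.71 → $696.21
Total COGS = $2,972.92 + $3,358.57 + $696.21 = $7,027.70
Ending inventory (cost pool remaining) = $180.50
Check: goods available $7,208.20 = COGS $7,027.70 + ending $180.50

Ending inventory = $180.50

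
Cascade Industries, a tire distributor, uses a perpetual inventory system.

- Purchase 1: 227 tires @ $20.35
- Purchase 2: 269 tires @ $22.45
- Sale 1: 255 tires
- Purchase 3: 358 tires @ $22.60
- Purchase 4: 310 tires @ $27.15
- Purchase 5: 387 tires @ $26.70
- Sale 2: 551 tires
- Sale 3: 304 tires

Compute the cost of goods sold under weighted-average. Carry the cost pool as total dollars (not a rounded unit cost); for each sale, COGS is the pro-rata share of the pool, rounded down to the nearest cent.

COGS = $26,603.33

After Purchase 1: 227 on hand, pool $4,619.45 (≈ $20.3500 each)
After Purchase 2: 496 on hand, pool $10,658.50 (≈ $21.4889 each)
Sale 1, sell 255: 255/496 × $10,658.50 → $5,479.67
After Purchase 3: 599 on hand, pool $13,269.63 (≈ $22.1530 each)
After Purchase 4: 909 on hand, pool $21,686.13 (≈ $23.8571 each)
After Purchase 5: 1296 on hand, pool $32,019.03 (≈ $24.7060 each)
Sale 2, sell 551: 551/1296 × $32,019.03 → $13,613.02
Sale 3, sell 304: 304/745 × $18,406.01 → $7,510.64
Total COGS = $5,479.67 + $13,613.02 + $7,510.64 = $26,603.33
Ending inventory (cost pool remaining) = $10,895.37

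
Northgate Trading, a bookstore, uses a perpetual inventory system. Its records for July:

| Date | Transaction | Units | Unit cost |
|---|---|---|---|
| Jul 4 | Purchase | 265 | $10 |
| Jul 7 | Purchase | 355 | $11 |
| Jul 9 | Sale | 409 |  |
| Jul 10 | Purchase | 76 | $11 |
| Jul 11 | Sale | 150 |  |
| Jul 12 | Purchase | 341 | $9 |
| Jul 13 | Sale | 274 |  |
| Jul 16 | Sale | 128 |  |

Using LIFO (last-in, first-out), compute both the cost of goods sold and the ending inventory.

Jul 9, 409 sold [LIFO — newest first]: 355 @ $11 + 54 @ $10 = $4,445
Jul 11, 150 sold [LIFO — newest first]: 76 @ $11 + 74 @ $10 = $1,576
Jul 13, 274 sold [LIFO — newest first]: 274 @ $9 = $2,466
Jul 16, 128 sold [LIFO — newest first]: 67 @ $9 + 61 @ $10 = $1,213
Total COGS = $4,445 + $1,576 + $2,466 + $1,213 = $9,700
Ending inventory: 76 @ $10 = $760

COGS = $9,700; ending inventory = $760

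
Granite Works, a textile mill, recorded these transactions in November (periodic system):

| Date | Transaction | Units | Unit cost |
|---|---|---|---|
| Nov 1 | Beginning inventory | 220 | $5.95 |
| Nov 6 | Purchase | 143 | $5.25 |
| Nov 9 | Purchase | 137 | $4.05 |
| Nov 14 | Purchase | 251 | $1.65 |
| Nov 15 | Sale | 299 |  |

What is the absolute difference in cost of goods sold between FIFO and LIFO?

$1,115.20

FIFO COGS: 220 @ $5.95 + 79 @ $5.25 = $1,723.75
LIFO COGS: 251 @ $1.65 + 48 @ $4.05 = $608.55
Difference = |$1,723.75 − $608.55| = $1,115.20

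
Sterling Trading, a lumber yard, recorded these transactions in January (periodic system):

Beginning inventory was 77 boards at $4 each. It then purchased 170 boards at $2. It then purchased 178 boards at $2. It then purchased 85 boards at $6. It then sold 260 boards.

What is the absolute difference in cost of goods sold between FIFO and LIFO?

FIFO COGS: 77 @ $4 + 170 @ $2 + 13 @ $2 = $674
LIFO COGS: 85 @ $6 + 175 @ $2 = $860
Difference = |$674 − $860| = $186

$186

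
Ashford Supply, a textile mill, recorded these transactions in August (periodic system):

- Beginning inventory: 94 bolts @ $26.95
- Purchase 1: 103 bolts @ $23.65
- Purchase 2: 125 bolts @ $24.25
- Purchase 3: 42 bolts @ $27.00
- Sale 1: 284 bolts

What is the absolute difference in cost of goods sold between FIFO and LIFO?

FIFO COGS: 94 @ $26.95 + 103 @ $23.65 + 87 @ $24.25 = $7,079.00
LIFO COGS: 42 @ $27.00 + 125 @ $24.25 + 103 @ $23.65 + 14 @ $26.95 = $6,978.50
Difference = |$7,079.00 − $6,978.50| = $100.50

$100.50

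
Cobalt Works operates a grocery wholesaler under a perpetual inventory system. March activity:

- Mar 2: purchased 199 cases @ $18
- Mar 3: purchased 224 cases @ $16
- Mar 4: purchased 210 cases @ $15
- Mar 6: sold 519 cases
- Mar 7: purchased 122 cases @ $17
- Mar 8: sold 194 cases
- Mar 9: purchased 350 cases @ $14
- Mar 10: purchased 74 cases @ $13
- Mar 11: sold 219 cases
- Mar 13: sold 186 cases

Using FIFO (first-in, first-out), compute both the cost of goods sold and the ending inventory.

COGS = $17,459; ending inventory = $793

Mar 6, 519 sold [FIFO — oldest first]: 199 @ $18 + 224 @ $16 + 96 @ $15 = $8,606
Mar 8, 194 sold [FIFO — oldest first]: 114 @ $15 + 80 @ $17 = $3,070
Mar 11, 219 sold [FIFO — oldest first]: 42 @ $17 + 177 @ $14 = $3,192
Mar 13, 186 sold [FIFO — oldest first]: 173 @ $14 + 13 @ $13 = $2,591
Total COGS = $8,606 + $3,070 + $3,192 + $2,591 = $17,459
Ending inventory: 61 @ $13 = $793
Check: goods available $18,252 = COGS $17,459 + ending $793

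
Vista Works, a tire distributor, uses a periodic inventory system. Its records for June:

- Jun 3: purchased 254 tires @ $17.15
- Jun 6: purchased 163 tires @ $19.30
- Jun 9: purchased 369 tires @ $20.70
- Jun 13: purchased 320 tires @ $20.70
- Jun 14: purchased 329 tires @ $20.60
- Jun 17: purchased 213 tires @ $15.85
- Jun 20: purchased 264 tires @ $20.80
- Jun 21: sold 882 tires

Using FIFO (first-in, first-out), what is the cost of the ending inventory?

Ending inventory = $20,281.45

Jun 21, 882 sold [FIFO — oldest first]: 254 @ $17.15 + 163 @ $19.30 + 369 @ $20.70 + 96 @ $20.70 = $17,127.50
Ending inventory: 224 @ $20.70 + 329 @ $20.60 + 213 @ $15.85 + 264 @ $20.80 = $20,281.45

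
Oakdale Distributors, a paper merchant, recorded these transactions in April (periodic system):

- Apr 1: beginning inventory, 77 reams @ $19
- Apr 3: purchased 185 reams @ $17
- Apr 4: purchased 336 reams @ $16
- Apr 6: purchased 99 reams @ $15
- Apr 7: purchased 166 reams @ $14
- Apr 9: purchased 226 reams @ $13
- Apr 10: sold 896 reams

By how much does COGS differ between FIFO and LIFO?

$926

FIFO COGS: 77 @ $19 + 185 @ $17 + 336 @ $16 + 99 @ $15 + 166 @ $14 + 33 @ $13 = $14,222
LIFO COGS: 226 @ $13 + 166 @ $14 + 99 @ $15 + 336 @ $16 + 69 @ $17 = $13,296
Difference = |$14,222 − $13,296| = $926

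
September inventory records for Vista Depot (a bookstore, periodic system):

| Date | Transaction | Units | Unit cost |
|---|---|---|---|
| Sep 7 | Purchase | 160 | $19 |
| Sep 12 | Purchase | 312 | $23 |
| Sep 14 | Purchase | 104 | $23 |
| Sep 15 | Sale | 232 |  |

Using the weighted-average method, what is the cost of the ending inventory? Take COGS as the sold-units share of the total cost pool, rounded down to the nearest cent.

Ending inventory = $7,529.78

Sep 15, sell 232: 232/576 × $12,608.00 → $5,078.22
Ending inventory (cost pool remaining) = $7,529.78
Check: goods available $12,608.00 = COGS $5,078.22 + ending $7,529.78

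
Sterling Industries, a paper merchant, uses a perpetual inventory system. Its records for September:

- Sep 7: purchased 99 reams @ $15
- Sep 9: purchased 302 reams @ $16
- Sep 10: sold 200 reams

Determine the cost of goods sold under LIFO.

Sep 10, 200 sold [LIFO — newest first]: 200 @ $16 = $3,200
Ending inventory: 99 @ $15 + 102 @ $16 = $3,117

COGS = $3,200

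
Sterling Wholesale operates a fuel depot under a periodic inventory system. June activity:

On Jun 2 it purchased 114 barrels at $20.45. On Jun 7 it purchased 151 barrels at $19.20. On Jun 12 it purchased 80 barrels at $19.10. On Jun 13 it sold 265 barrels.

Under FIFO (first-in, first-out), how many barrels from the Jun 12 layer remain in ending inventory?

Jun 13, 265 sold [FIFO — oldest first]: 114 @ $20.45 + 151 @ $19.20 = $5,230.50
Ending inventory: 80 @ $19.10 = $1,528.00
Check: goods available $6,758.50 = COGS $5,230.50 + ending $1,528.00

80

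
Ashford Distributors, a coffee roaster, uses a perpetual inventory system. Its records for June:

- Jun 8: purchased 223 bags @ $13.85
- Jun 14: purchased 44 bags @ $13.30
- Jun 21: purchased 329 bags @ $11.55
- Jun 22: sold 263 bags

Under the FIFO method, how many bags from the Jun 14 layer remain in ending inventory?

Jun 22, 263 sold [FIFO — oldest first]: 223 @ $13.85 + 40 @ $13.30 = $3,620.55
Ending inventory: 4 @ $13.30 + 329 @ $11.55 = $3,853.15
Check: goods available $7,473.70 = COGS $3,620.55 + ending $3,853.15

4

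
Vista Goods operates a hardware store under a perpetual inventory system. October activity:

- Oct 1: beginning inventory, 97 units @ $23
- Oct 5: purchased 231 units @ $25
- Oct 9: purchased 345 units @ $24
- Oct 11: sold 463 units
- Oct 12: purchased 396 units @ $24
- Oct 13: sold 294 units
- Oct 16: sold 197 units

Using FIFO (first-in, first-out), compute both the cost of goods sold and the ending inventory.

Oct 11, 463 sold [FIFO — oldest first]: 97 @ $23 + 231 @ $25 + 135 @ $24 = $11,246
Oct 13, 294 sold [FIFO — oldest first]: 210 @ $24 + 84 @ $24 = $7,056
Oct 16, 197 sold [FIFO — oldest first]: 197 @ $24 = $4,728
Total COGS = $11,246 + $7,056 + $4,728 = $23,030
Ending inventory: 115 @ $24 = $2,760

COGS = $23,030; ending inventory = $2,760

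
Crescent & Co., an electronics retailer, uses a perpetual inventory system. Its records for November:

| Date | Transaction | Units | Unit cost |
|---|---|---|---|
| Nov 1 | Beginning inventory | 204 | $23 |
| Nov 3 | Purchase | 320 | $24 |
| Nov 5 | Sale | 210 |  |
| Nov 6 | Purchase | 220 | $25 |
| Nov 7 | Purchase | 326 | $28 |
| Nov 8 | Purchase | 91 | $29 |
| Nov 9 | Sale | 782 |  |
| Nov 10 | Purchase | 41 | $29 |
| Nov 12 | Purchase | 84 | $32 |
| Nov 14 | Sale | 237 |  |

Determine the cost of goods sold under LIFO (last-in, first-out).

Nov 5, 210 sold [LIFO — newest first]: 210 @ $24 = $5,040
Nov 9, 782 sold [LIFO — newest first]: 91 @ $29 + 326 @ $28 + 220 @ $25 + 110 @ $24 + 35 @ $23 = $20,712
Nov 14, 237 sold [LIFO — newest first]: 84 @ $32 + 41 @ $29 + 112 @ $23 = $6,453
Total COGS = $5,040 + $20,712 + $6,453 = $32,205
Ending inventory: 57 @ $23 = $1,311

COGS = $32,205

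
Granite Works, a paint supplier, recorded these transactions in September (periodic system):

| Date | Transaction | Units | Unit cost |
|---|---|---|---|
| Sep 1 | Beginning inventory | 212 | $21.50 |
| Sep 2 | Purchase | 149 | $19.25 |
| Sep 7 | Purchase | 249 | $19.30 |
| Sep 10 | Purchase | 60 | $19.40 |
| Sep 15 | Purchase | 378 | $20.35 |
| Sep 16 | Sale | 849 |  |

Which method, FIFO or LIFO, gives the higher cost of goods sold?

FIFO COGS: 212 @ $21.50 + 149 @ $19.25 + 249 @ $19.30 + 60 @ $19.40 + 179 @ $20.35 = $17,038.60
LIFO COGS: 378 @ $20.35 + 60 @ $19.40 + 249 @ $19.30 + 149 @ $19.25 + 13 @ $21.50 = $16,809.75

FIFO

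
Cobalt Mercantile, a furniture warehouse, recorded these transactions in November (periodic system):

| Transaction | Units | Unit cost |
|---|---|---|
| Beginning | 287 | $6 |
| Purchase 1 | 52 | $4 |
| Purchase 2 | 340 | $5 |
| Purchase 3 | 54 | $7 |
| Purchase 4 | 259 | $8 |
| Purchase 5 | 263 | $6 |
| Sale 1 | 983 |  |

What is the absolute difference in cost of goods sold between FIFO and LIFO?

FIFO COGS: 287 @ $6 + 52 @ $4 + 340 @ $5 + 54 @ $7 + 250 @ $8 = $6,008
LIFO COGS: 263 @ $6 + 259 @ $8 + 54 @ $7 + 340 @ $5 + 52 @ $4 + 15 @ $6 = $6,026
Difference = |$6,008 − $6,026| = $18

$18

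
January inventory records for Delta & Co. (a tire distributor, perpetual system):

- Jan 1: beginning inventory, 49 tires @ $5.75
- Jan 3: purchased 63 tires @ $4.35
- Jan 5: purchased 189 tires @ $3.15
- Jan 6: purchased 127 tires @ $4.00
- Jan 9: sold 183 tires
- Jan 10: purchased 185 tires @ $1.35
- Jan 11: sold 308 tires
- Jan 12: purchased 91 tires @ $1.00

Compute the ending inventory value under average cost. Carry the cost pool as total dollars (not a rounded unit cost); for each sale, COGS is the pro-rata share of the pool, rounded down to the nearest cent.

Ending inventory = $431.33

After Jan 1: 49 on hand, pool $281.75 (≈ $5.7500 each)
After Jan 3: 112 on hand, pool $555.80 (≈ $4.9625 each)
After Jan 5: 301 on hand, pool $1,151.15 (≈ $3.8244 each)
After Jan 6: 428 on hand, pool $1,659.15 (≈ $3.8765 each)
Jan 9, sell 183: 183/428 × $1,659.15 → $709.40
After Jan 10: 430 on hand, pool $1,199.50 (≈ $2.7895 each)
Jan 11, sell 308: 308/430 × $1,199.50 → $859.17
After Jan 12: 213 on hand, pool $431.33 (≈ $2.0250 each)
Total COGS = $709.40 + $859.17 = $1,568.57
Ending inventory (cost pool remaining) = $431.33
Check: goods available $1,999.90 = COGS $1,568.57 + ending $431.33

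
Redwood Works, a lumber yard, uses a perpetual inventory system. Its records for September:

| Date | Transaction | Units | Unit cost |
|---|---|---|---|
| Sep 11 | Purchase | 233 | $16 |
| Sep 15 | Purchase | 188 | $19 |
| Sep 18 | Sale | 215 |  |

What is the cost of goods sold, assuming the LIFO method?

Sep 18, 215 sold [LIFO — newest first]: 188 @ $19 + 27 @ $16 = $4,004
Ending inventory: 206 @ $16 = $3,296

COGS = $4,004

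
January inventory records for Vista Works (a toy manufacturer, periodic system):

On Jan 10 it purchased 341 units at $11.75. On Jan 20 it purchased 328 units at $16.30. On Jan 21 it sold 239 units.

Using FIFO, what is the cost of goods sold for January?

Jan 21, 239 sold [FIFO — oldest first]: 239 @ $11.75 = $2,808.25
Ending inventory: 102 @ $11.75 + 328 @ $16.30 = $6,544.90

COGS = $2,808.25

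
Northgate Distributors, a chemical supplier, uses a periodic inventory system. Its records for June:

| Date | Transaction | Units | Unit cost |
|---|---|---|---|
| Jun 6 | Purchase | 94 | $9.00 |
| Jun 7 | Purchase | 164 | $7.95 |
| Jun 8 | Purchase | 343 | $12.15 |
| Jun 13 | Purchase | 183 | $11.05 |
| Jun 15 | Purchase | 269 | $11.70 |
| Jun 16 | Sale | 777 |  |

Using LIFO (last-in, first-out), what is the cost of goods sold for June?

COGS = $9,118.20

Jun 16, 777 sold [LIFO — newest first]: 269 @ $11.70 + 183 @ $11.05 + 325 @ $12.15 = $9,118.20
Ending inventory: 94 @ $9.00 + 164 @ $7.95 + 18 @ $12.15 = $2,368.50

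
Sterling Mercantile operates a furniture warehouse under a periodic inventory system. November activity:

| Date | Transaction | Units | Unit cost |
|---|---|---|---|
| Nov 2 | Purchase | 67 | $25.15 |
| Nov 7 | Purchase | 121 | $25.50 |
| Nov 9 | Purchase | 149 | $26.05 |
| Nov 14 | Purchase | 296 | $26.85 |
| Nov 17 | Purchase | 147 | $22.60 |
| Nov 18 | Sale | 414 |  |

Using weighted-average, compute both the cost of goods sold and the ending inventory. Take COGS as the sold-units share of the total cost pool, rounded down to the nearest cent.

Nov 18, sell 414: 414/780 × $19,921.80 → $10,573.87
Ending inventory (cost pool remaining) = $9,347.93
Check: goods available $19,921.80 = COGS $10,573.87 + ending $9,347.93

COGS = $10,573.87; ending inventory = $9,347.93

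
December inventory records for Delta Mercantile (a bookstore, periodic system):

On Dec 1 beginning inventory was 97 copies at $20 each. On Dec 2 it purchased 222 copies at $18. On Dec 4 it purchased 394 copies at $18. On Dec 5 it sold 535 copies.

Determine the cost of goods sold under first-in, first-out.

COGS = $9,824

Dec 5, 535 sold [FIFO — oldest first]: 97 @ $20 + 222 @ $18 + 216 @ $18 = $9,824
Ending inventory: 178 @ $18 = $3,204
Check: goods available $13,028 = COGS $9,824 + ending $3,204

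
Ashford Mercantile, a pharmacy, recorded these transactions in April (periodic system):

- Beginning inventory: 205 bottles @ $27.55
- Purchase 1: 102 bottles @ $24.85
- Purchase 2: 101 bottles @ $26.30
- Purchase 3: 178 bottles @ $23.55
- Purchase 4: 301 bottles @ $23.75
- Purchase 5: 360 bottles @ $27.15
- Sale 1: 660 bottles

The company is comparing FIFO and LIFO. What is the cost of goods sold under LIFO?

COGS = $16,899.00

FIFO COGS: 205 @ $27.55 + 102 @ $24.85 + 101 @ $26.30 + 178 @ $23.55 + 74 @ $23.75 = $16,788.15
LIFO COGS: 360 @ $27.15 + 300 @ $23.75 = $16,899.00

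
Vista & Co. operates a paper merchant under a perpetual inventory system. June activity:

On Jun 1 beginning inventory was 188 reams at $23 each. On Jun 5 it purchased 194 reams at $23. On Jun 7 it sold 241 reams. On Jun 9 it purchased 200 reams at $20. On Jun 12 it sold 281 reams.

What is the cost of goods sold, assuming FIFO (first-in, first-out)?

Jun 7, 241 sold [FIFO — oldest first]: 188 @ $23 + 53 @ $23 = $5,543
Jun 12, 281 sold [FIFO — oldest first]: 141 @ $23 + 140 @ $20 = $6,043
Total COGS = $5,543 + $6,043 = $11,586
Ending inventory: 60 @ $20 = $1,200
Check: goods available $12,786 = COGS $11,586 + ending $1,200

COGS = $11,586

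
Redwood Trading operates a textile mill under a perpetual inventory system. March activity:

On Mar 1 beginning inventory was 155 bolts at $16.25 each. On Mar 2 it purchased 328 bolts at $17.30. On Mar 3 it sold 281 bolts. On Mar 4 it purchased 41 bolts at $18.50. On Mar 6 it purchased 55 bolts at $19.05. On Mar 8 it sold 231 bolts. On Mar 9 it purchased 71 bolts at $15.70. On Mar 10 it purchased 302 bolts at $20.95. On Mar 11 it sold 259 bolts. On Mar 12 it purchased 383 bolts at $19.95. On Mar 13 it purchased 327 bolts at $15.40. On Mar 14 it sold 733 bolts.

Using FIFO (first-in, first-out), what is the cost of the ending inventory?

Ending inventory = $2,433.20

Mar 3, 281 sold [FIFO — oldest first]: 155 @ $16.25 + 126 @ $17.30 = $4,698.55
Mar 8, 231 sold [FIFO — oldest first]: 202 @ $17.30 + 29 @ $18.50 = $4,031.10
Mar 11, 259 sold [FIFO — oldest first]: 12 @ $18.50 + 55 @ $19.05 + 71 @ $15.70 + 121 @ $20.95 = $4,919.40
Mar 14, 733 sold [FIFO — oldest first]: 181 @ $20.95 + 383 @ $19.95 + 169 @ $15.40 = $14,035.40
Total COGS = $4,698.55 + $4,031.10 + $4,919.40 + $14,035.40 = $27,684.45
Ending inventory: 158 @ $15.40 = $2,433.20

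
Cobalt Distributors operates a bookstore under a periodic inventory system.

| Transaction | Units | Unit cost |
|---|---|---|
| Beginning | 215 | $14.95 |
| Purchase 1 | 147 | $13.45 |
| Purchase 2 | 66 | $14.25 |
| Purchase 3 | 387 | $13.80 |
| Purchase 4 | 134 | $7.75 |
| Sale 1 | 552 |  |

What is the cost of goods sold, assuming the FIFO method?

Sale 1 (552) [FIFO — oldest first]: 215 @ $14.95 + 147 @ $13.45 + 66 @ $14.25 + 124 @ $13.80 = $7,843.10
Ending inventory: 263 @ $13.80 + 134 @ $7.75 = $4,667.90
Check: goods available $12,511.00 = COGS $7,843.10 + ending $4,667.90

COGS = $7,843.10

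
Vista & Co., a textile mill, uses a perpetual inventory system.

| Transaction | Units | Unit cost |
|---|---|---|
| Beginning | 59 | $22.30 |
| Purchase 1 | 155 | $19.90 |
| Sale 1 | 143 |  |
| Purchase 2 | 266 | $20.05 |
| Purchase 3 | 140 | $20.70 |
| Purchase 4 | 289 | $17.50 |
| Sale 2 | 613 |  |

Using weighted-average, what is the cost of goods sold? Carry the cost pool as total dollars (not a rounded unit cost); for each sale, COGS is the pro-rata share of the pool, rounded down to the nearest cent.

After Beginning: 59 on hand, pool $1,315.70 (≈ $22.3000 each)
After Purchase 1: 214 on hand, pool $4,400.20 (≈ $20.5617 each)
Sale 1, sell 143: 143/214 × $4,400.20 → $2,940.32
After Purchase 2: 337 on hand, pool $6,793.18 (≈ $20.1578 each)
After Purchase 3: 477 on hand, pool $9,691.18 (≈ $20.3169 each)
After Purchase 4: 766 on hand, pool $14,748.68 (≈ $19.2542 each)
Sale 2, sell 613: 613/766 × $14,748.68 → $11,802.79
Total COGS = $2,940.32 + $11,802.79 = $14,743.11
Ending inventory (cost pool remaining) = $2,945.89

COGS = $14,743.11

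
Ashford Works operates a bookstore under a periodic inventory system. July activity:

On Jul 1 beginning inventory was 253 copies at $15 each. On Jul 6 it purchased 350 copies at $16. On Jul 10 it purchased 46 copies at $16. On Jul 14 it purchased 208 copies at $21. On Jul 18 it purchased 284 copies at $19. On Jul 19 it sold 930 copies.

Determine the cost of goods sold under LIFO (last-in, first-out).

Jul 19, 930 sold [LIFO — newest first]: 284 @ $19 + 208 @ $21 + 46 @ $16 + 350 @ $16 + 42 @ $15 = $16,730
Ending inventory: 211 @ $15 = $3,165
Check: goods available $19,895 = COGS $16,730 + ending $3,165

COGS = $16,730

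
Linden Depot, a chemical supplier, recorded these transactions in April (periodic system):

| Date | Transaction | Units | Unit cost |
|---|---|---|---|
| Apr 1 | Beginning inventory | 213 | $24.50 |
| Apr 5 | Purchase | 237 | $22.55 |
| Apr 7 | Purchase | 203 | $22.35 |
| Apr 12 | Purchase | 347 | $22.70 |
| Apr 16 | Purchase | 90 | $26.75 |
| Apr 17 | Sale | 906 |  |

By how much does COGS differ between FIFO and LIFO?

FIFO COGS: 213 @ $24.50 + 237 @ $22.55 + 203 @ $22.35 + 253 @ $22.70 = $20,843.00
LIFO COGS: 90 @ $26.75 + 347 @ $22.70 + 203 @ $22.35 + 237 @ $22.55 + 29 @ $24.50 = $20,876.30
Difference = |$20,843.00 − $20,876.30| = $33.30

$33.30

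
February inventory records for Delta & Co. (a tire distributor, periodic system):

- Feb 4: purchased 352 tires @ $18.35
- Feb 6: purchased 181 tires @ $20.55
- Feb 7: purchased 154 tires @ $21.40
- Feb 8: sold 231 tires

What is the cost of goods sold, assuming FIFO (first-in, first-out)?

COGS = $4,238.85

Feb 8, 231 sold [FIFO — oldest first]: 231 @ $18.35 = $4,238.85
Ending inventory: 121 @ $18.35 + 181 @ $20.55 + 154 @ $21.40 = $9,235.50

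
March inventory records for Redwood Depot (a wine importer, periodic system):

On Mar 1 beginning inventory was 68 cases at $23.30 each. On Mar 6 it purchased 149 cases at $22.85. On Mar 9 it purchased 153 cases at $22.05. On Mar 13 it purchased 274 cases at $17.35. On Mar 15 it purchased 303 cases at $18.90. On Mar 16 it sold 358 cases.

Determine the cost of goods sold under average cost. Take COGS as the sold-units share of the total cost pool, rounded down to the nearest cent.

Mar 16, sell 358: 358/947 × $18,843.30 → $7,123.44
Ending inventory (cost pool remaining) = $11,719.86

COGS = $7,123.44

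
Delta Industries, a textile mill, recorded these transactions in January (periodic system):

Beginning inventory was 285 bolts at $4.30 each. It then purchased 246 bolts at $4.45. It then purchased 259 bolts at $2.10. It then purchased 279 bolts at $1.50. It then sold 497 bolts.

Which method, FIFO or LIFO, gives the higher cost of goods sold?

FIFO COGS: 285 @ $4.30 + 212 @ $4.45 = $2,168.90
LIFO COGS: 279 @ $1.50 + 218 @ $2.10 = $876.30

FIFO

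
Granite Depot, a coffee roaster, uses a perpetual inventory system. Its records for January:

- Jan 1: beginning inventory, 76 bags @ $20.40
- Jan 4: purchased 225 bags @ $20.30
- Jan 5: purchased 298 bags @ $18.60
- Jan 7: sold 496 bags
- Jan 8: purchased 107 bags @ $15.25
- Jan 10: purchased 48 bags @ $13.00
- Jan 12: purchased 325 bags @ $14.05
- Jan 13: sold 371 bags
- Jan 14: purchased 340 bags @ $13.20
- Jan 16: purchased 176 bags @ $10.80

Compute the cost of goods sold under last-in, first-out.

COGS = $14,726.45

Jan 7, 496 sold [LIFO — newest first]: 298 @ $18.60 + 198 @ $20.30 = $9,562.20
Jan 13, 371 sold [LIFO — newest first]: 325 @ $14.05 + 46 @ $13.00 = $5,164.25
Total COGS = $9,562.20 + $5,164.25 = $14,726.45
Ending inventory: 76 @ $20.40 + 27 @ $20.30 + 107 @ $15.25 + 2 @ $13.00 + 340 @ $13.20 + 176 @ $10.80 = $10,145.05
Check: goods available $24,871.50 = COGS $14,726.45 + ending $10,145.05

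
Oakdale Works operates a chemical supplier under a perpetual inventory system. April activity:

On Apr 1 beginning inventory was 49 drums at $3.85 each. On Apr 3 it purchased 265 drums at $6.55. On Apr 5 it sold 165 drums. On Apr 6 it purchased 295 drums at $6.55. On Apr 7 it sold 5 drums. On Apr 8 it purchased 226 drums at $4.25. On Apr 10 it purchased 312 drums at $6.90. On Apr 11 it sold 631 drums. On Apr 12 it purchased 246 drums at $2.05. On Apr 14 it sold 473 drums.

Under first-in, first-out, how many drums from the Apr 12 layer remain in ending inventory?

119

Apr 5, 165 sold [FIFO — oldest first]: 49 @ $3.85 + 116 @ $6.55 = $948.45
Apr 7, 5 sold [FIFO — oldest first]: 5 @ $6.55 = $32.75
Apr 11, 631 sold [FIFO — oldest first]: 144 @ $6.55 + 295 @ $6.55 + 192 @ $4.25 = $3,691.45
Apr 14, 473 sold [FIFO — oldest first]: 34 @ $4.25 + 312 @ $6.90 + 127 @ $2.05 = $2,557.65
Total COGS = $948.45 + $32.75 + $3,691.45 + $2,557.65 = $7,230.30
Ending inventory: 119 @ $2.05 = $243.95
Check: goods available $7,474.25 = COGS $7,230.30 + ending $243.95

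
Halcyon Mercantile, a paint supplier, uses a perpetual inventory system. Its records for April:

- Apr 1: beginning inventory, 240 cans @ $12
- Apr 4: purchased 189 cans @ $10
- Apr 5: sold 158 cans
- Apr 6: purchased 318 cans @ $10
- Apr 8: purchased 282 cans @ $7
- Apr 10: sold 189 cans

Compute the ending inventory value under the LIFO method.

Apr 5, 158 sold [LIFO — newest first]: 158 @ $10 = $1,580
Apr 10, 189 sold [LIFO — newest first]: 189 @ $7 = $1,323
Total COGS = $1,580 + $1,323 = $2,903
Ending inventory: 240 @ $12 + 31 @ $10 + 318 @ $10 + 93 @ $7 = $7,021

Ending inventory = $7,021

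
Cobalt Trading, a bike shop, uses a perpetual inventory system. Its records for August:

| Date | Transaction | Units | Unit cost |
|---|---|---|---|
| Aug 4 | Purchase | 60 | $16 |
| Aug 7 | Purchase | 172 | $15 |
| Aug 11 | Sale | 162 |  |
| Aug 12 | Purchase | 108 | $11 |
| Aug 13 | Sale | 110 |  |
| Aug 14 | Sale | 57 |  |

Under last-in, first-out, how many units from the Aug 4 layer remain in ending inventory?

11

Aug 11, 162 sold [LIFO — newest first]: 162 @ $15 = $2,430
Aug 13, 110 sold [LIFO — newest first]: 108 @ $11 + 2 @ $15 = $1,218
Aug 14, 57 sold [LIFO — newest first]: 8 @ $15 + 49 @ $16 = $904
Total COGS = $2,430 + $1,218 + $904 = $4,552
Ending inventory: 11 @ $16 = $176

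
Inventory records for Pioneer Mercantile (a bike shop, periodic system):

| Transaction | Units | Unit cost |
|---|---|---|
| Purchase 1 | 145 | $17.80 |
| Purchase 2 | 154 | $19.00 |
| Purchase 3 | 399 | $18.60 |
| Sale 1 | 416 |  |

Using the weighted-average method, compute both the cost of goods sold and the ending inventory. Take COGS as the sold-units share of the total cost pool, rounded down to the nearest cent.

Sale 1, sell 416: 416/698 × $12,928.40 → $7,705.17
Ending inventory (cost pool remaining) = $5,223.23
Check: goods available $12,928.40 = COGS $7,705.17 + ending $5,223.23

COGS = $7,705.17; ending inventory = $5,223.23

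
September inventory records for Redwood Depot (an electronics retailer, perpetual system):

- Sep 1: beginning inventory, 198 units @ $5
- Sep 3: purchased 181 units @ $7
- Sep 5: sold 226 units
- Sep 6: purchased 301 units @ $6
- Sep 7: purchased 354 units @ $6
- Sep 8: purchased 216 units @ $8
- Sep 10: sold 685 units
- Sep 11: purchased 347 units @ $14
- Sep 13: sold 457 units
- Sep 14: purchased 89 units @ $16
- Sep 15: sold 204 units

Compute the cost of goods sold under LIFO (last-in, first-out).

Sep 5, 226 sold [LIFO — newest first]: 181 @ $7 + 45 @ $5 = $1,492
Sep 10, 685 sold [LIFO — newest first]: 216 @ $8 + 354 @ $6 + 115 @ $6 = $4,542
Sep 13, 457 sold [LIFO — newest first]: 347 @ $14 + 110 @ $6 = $5,518
Sep 15, 204 sold [LIFO — newest first]: 89 @ $16 + 76 @ $6 + 39 @ $5 = $2,075
Total COGS = $1,492 + $4,542 + $5,518 + $2,075 = $13,627
Ending inventory: 114 @ $5 = $570
Check: goods available $14,197 = COGS $13,627 + ending $570

COGS = $13,627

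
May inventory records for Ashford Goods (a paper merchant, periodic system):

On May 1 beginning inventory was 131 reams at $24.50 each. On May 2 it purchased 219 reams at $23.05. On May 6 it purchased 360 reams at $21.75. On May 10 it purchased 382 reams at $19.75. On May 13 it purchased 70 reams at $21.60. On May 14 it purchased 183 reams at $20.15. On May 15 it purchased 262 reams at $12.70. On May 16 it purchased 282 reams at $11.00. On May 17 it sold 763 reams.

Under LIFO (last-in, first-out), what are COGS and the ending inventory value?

COGS = $10,894.45; ending inventory = $24,366.35

May 17, 763 sold [LIFO — newest first]: 282 @ $11.00 + 262 @ $12.70 + 183 @ $20.15 + 36 @ $21.60 = $10,894.45
Ending inventory: 131 @ $24.50 + 219 @ $23.05 + 360 @ $21.75 + 382 @ $19.75 + 34 @ $21.60 = $24,366.35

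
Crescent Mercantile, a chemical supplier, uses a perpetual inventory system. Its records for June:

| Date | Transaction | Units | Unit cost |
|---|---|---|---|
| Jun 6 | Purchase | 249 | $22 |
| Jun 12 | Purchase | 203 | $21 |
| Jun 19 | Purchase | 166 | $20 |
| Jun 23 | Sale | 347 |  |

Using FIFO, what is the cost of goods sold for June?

COGS = $7,536

Jun 23, 347 sold [FIFO — oldest first]: 249 @ $22 + 98 @ $21 = $7,536
Ending inventory: 105 @ $21 + 166 @ $20 = $5,525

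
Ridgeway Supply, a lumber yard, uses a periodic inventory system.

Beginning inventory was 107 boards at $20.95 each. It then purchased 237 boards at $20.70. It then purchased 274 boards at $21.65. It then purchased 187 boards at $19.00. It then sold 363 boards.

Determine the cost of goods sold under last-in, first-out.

COGS = $7,363.40

Sale 1 (363) [LIFO — newest first]: 187 @ $19.00 + 176 @ $21.65 = $7,363.40
Ending inventory: 107 @ $20.95 + 237 @ $20.70 + 98 @ $21.65 = $9,269.25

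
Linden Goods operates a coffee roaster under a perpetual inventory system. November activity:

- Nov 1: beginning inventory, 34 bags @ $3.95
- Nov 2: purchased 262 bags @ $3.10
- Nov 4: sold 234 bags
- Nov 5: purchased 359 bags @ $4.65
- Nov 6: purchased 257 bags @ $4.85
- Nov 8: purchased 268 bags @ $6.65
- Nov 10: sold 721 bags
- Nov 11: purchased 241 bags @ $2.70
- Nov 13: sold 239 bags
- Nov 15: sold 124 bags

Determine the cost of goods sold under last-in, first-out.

COGS = $5,883.45

Nov 4, 234 sold [LIFO — newest first]: 234 @ $3.10 = $725.40
Nov 10, 721 sold [LIFO — newest first]: 268 @ $6.65 + 257 @ $4.85 + 196 @ $4.65 = $3,940.05
Nov 13, 239 sold [LIFO — newest first]: 239 @ $2.70 = $645.30
Nov 15, 124 sold [LIFO — newest first]: 2 @ $2.70 + 122 @ $4.65 = $572.70
Total COGS = $725.40 + $3,940.05 + $645.30 + $572.70 = $5,883.45
Ending inventory: 34 @ $3.95 + 28 @ $3.10 + 41 @ $4.65 = $411.75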